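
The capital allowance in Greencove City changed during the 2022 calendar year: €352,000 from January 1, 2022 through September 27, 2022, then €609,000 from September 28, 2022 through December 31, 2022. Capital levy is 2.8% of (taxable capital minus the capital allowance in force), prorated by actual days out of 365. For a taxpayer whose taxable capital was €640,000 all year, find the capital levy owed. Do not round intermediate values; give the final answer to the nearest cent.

€6,191.07

January 1 – September 27, 2022: 270 days, exemption €352,000 → (€640,000 − €352,000) × 2.8% × 270/365 = €5,965.1507
September 28 – December 31, 2022: 95 days, exemption €609,000 → (€640,000 − €609,000) × 2.8% × 95/365 = €225.9178
Total = €6,191.0685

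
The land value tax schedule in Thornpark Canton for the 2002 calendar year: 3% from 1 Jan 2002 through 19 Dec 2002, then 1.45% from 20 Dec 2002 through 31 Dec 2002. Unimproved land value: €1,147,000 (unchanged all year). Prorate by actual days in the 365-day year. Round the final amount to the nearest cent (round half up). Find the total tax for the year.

€33,825.50

1 Jan – 19 Dec 2002: 353 days at 3% → €1,147,000 × 3% × 353/365 = €33,278.7123
20 Dec – 31 Dec 2002: 12 days at 1.45% → €1,147,000 × 1.45% × 12/365 = €546.7890
Total = €33,825.5014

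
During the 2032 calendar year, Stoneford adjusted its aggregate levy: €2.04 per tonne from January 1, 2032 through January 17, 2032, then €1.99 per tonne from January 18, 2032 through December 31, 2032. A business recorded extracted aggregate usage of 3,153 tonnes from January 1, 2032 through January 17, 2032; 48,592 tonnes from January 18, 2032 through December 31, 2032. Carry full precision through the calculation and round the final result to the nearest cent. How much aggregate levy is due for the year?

January 1 – January 17, 2032: 3,153 tonnes at €2.04/tonne → €6,432.12
January 18 – December 31, 2032: 48,592 tonnes at €1.99/tonne → €96,698.08

€103,130.20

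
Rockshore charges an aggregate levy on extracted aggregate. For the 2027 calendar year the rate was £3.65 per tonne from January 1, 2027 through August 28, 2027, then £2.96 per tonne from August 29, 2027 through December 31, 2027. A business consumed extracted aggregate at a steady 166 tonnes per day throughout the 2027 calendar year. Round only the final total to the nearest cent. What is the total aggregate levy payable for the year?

January 1 – August 28, 2027: 240 days × 166 tonnes/day = 39,840 tonnes at £3.65/tonne → £145416.00
August 29 – December 31, 2027: 125 days × 166 tonnes/day = 20,750 tonnes at £2.96/tonne → £61420.00

£206836.00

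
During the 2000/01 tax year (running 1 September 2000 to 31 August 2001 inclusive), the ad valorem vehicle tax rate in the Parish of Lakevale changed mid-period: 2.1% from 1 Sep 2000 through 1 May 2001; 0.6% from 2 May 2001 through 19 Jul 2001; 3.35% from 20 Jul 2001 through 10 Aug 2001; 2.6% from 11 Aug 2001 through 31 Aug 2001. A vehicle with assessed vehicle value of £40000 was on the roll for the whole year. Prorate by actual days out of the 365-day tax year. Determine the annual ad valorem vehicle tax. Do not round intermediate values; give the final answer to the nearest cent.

1 Sep 2000 – 1 May 2001: 243 days at 2.1% → £40000 × 2.1% × 243/365 = £559.2329
2 May – 19 Jul 2001: 79 days at 0.6% → £40000 × 0.6% × 79/365 = £51.9452
20 Jul – 10 Aug 2001: 22 days at 3.35% → £40000 × 3.35% × 22/365 = £80.7671
11 Aug – 31 Aug 2001: 21 days at 2.6% → £40000 × 2.6% × 21/365 = £59.8356
Total = £751.7808

£751.78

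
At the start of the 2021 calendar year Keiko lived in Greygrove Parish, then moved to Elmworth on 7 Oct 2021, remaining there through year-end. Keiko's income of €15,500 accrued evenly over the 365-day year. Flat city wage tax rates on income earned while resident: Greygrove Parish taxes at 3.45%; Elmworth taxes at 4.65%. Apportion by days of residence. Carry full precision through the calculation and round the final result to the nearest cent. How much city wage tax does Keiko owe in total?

Greygrove Parish, 1 Jan – 6 Oct 2021: 279 days → €15,500 × 3.45% × 279/365 = €408.7541
Elmworth, 7 Oct – 31 Dec 2021: 86 days → €15,500 × 4.65% × 86/365 = €169.8205
Total = €578.5747

€578.57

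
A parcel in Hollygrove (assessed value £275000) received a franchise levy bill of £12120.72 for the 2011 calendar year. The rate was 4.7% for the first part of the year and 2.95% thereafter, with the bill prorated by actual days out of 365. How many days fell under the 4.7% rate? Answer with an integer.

304 days

Let d = days at the first rate; then 365 − d days at the second rate.
£275000 × [4.7%·d + 2.95%·(365−d)] / 365 = £12120.72
Solving gives d = 304, so the new rate took effect on November 1, 2011.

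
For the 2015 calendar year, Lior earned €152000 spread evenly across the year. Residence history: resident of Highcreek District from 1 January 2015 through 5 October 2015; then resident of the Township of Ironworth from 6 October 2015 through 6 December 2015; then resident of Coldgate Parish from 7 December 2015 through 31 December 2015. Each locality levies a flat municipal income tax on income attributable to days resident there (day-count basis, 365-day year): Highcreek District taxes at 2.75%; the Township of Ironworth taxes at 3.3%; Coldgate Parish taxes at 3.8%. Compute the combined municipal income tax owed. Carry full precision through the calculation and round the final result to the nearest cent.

€4431.32

Highcreek District, 1 January – 5 October 2015: 278 days → €152000 × 2.75% × 278/365 = €3183.6712
The Township of Ironworth, 6 October – 6 December 2015: 62 days → €152000 × 3.3% × 62/365 = €852.0329
Coldgate Parish, 7 December – 31 December 2015: 25 days → €152000 × 3.8% × 25/365 = €395.6164
Total = €4431.3205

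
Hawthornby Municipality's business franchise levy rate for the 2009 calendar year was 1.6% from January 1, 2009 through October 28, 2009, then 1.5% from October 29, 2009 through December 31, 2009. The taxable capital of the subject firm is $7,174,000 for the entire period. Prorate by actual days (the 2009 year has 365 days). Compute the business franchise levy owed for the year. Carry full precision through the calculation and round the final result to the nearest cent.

January 1 – October 28, 2009: 301 days at 1.6% → $7,174,000 × 1.6% × 301/365 = $94,657.4904
October 29 – December 31, 2009: 64 days at 1.5% → $7,174,000 × 1.5% × 64/365 = $18,868.6027
Total = $113,526.0932

$113,526.09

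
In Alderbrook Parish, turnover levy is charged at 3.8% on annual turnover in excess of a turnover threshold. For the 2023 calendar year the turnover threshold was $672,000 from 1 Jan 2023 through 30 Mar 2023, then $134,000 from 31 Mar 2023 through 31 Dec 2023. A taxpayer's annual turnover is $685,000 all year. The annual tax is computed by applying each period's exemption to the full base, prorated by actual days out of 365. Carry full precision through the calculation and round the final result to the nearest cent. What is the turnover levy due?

1 Jan – 30 Mar 2023: 89 days, exemption $672,000 → ($685,000 − $672,000) × 3.8% × 89/365 = $120.4548
31 Mar – 31 Dec 2023: 276 days, exemption $134,000 → ($685,000 − $134,000) × 3.8% × 276/365 = $15,832.5699
Total = $15,953.0247

$15,953.02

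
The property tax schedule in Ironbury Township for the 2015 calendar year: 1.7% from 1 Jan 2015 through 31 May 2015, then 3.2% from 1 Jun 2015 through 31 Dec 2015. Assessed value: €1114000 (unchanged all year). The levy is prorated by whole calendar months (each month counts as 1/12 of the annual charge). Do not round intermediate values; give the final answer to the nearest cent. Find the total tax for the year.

€28685.50

1 Jan – 31 May 2015: 5 months at 1.7% → €1114000 × 1.7% × 5/12 = €7890.8333
1 Jun – 31 Dec 2015: 7 months at 3.2% → €1114000 × 3.2% × 7/12 = €20794.6667
Total = €28685.5000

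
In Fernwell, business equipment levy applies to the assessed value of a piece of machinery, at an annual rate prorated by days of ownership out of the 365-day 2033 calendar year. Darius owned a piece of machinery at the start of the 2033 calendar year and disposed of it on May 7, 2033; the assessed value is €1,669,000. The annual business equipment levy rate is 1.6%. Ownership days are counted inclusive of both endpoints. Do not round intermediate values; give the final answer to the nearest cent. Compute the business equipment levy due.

€9,291.53

Days held (January 1 – May 7, 2033): 127 out of 365
Tax = €1,669,000 × 1.6% × 127/365 = €9,291.5288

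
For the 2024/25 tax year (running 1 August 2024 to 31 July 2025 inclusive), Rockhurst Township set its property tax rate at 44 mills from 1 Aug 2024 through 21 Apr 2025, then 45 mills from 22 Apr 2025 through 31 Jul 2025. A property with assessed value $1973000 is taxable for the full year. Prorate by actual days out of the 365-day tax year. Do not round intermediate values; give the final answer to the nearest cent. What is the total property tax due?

$87357.95

1 Aug 2024 – 21 Apr 2025: 264 days at 44 mills → $1973000 × 4.4% × 264/365 = $62790.0493
22 Apr – 31 Jul 2025: 101 days at 45 mills → $1973000 × 4.5% × 101/365 = $24567.9041
Total = $87357.9534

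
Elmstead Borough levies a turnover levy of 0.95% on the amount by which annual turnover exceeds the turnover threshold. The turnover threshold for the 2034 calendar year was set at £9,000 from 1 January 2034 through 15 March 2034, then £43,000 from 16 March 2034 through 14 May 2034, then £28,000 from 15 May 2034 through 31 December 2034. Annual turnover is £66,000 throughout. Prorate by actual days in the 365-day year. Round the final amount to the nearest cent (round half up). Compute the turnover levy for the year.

£374.17

1 January – 15 March 2034: 74 days, exemption £9,000 → (£66,000 − £9,000) × 0.95% × 74/365 = £109.7836
16 March – 14 May 2034: 60 days, exemption £43,000 → (£66,000 − £43,000) × 0.95% × 60/365 = £35.9178
15 May – 31 December 2034: 231 days, exemption £28,000 → (£66,000 − £28,000) × 0.95% × 231/365 = £228.4685
Total = £374.1699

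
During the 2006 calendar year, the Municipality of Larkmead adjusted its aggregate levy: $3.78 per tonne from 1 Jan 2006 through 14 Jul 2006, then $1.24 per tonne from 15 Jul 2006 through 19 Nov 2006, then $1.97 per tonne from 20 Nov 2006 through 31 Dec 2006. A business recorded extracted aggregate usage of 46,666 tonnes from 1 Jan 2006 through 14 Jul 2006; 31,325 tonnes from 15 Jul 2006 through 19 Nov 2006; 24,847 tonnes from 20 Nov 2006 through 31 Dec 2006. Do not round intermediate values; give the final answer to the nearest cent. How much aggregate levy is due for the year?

1 Jan – 14 Jul 2006: 46,666 tonnes at $3.78/tonne → $176,397.48
15 Jul – 19 Nov 2006: 31,325 tonnes at $1.24/tonne → $38,843.00
20 Nov – 31 Dec 2006: 24,847 tonnes at $1.97/tonne → $48,948.59

$264,189.07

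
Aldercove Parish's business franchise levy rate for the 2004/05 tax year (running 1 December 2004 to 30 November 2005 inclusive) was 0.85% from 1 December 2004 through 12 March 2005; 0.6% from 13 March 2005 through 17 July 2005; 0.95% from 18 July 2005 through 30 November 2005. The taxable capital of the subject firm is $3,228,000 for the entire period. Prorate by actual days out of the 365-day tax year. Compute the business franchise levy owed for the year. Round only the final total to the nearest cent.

$25,832.84

1 December 2004 – 12 March 2005: 102 days at 0.85% → $3,228,000 × 0.85% × 102/365 = $7,667.6055
13 March – 17 July 2005: 127 days at 0.6% → $3,228,000 × 0.6% × 127/365 = $6,739.0027
18 July – 30 November 2005: 136 days at 0.95% → $3,228,000 × 0.95% × 136/365 = $11,426.2356
Total = $25,832.8438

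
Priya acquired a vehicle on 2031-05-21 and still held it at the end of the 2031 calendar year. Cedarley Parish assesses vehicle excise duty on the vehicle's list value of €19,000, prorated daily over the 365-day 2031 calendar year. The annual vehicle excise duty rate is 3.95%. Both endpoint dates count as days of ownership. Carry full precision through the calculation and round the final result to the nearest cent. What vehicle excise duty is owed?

Days held (2031-05-21 to 2031-12-31): 225 out of 365
Tax = €19,000 × 3.95% × 225/365 = €462.6370

€462.64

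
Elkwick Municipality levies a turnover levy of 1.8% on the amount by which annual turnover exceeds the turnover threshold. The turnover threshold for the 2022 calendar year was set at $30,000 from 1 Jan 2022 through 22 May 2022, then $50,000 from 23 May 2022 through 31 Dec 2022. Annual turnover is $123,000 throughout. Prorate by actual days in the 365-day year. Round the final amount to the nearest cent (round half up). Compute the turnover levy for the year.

$1,454.05

1 Jan – 22 May 2022: 142 days, exemption $30,000 → ($123,000 − $30,000) × 1.8% × 142/365 = $651.2548
23 May – 31 Dec 2022: 223 days, exemption $50,000 → ($123,000 − $50,000) × 1.8% × 223/365 = $802.8000
Total = $1,454.0548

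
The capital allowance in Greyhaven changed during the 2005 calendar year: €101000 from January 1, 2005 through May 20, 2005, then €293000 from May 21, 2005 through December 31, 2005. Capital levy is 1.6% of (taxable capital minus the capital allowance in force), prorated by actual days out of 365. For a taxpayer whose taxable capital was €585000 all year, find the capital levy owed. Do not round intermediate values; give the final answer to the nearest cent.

January 1 – May 20, 2005: 140 days, exemption €101000 → (€585000 − €101000) × 1.6% × 140/365 = €2970.3014
May 21 – December 31, 2005: 225 days, exemption €293000 → (€585000 − €293000) × 1.6% × 225/365 = €2880.0000
Total = €5850.3014

€5850.30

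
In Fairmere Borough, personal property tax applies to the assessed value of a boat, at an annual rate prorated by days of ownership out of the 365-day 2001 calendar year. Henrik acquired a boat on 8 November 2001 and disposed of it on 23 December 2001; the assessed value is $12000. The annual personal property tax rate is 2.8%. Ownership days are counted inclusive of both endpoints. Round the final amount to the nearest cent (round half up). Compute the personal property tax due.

$42.35

Days held (8 November – 23 December 2001): 46 out of 365
Tax = $12000 × 2.8% × 46/365 = $42.3452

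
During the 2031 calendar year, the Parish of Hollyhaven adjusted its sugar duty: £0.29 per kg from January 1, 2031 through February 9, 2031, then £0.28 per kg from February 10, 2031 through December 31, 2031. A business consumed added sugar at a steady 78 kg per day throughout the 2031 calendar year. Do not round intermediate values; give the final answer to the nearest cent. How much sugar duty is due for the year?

£8,002.80

January 1 – February 9, 2031: 40 days × 78 kg/day = 3,120 kg at £0.29/kg → £904.80
February 10 – December 31, 2031: 325 days × 78 kg/day = 25,350 kg at £0.28/kg → £7,098.00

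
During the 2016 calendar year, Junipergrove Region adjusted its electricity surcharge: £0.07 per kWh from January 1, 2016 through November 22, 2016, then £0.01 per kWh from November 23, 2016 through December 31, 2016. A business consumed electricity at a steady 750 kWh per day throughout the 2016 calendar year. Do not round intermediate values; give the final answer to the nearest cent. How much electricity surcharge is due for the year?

£17460.00

January 1 – November 22, 2016: 327 days × 750 kWh/day = 245,250 kWh at £0.07/kWh → £17167.50
November 23 – December 31, 2016: 39 days × 750 kWh/day = 29,250 kWh at £0.01/kWh → £292.50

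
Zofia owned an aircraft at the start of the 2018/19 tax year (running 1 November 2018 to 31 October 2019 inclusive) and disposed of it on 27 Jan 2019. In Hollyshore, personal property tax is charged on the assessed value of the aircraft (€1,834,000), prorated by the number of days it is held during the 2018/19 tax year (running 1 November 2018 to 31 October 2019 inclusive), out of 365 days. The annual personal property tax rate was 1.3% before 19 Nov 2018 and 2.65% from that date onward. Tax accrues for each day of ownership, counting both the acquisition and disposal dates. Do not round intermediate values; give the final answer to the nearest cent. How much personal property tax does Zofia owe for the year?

1 Nov – 18 Nov 2018: 18 days at 1.3% → €1,834,000 × 1.3% × 18/365 = €1,175.7699
19 Nov 2018 – 27 Jan 2019: 70 days at 2.65% → €1,834,000 × 2.65% × 70/365 = €9,320.7397
Total = €10,496.5096

€10,496.51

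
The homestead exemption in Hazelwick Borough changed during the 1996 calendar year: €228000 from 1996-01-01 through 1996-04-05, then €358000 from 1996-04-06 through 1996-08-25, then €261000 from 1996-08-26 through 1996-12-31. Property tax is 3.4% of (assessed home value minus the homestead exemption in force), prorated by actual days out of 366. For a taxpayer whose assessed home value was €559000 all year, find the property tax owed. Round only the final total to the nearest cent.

1996-01-01 to 1996-04-05: 96 days, exemption €228000 → (€559000 − €228000) × 3.4% × 96/366 = €2951.8689
1996-04-06 to 1996-08-25: 142 days, exemption €358000 → (€559000 − €358000) × 3.4% × 142/366 = €2651.4426
1996-08-26 to 1996-12-31: 128 days, exemption €261000 → (€559000 − €261000) × 3.4% × 128/366 = €3543.4317
Total = €9146.7432

€9146.74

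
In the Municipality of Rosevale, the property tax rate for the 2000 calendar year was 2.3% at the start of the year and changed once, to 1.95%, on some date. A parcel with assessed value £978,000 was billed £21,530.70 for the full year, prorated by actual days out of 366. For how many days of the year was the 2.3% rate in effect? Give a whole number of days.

Let d = days at the first rate; then 366 − d days at the second rate.
£978,000 × [2.3%·d + 1.95%·(366−d)] / 366 = £21,530.70
Solving gives d = 263, so the new rate took effect on 20 September 2000.

263 days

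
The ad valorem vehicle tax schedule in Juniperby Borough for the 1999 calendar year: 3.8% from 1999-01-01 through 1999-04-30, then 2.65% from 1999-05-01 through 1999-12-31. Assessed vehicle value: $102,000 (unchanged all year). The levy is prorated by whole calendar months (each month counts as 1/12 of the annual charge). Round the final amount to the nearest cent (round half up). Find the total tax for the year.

1999-01-01 to 1999-04-30: 4 months at 3.8% → $102,000 × 3.8% × 4/12 = $1,292.0000
1999-05-01 to 1999-12-31: 8 months at 2.65% → $102,000 × 2.65% × 8/12 = $1,802.0000
Total = $3,094.0000

$3,094.00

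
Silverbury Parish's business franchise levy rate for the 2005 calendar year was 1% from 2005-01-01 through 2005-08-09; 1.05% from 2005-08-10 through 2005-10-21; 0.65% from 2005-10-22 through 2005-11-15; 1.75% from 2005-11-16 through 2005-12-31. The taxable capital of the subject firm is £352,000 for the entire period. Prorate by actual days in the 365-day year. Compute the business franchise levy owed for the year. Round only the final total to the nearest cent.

£3,803.53

2005-01-01 to 2005-08-09: 221 days at 1% → £352,000 × 1% × 221/365 = £2,131.2877
2005-08-10 to 2005-10-21: 73 days at 1.05% → £352,000 × 1.05% × 73/365 = £739.2000
2005-10-22 to 2005-11-15: 25 days at 0.65% → £352,000 × 0.65% × 25/365 = £156.7123
2005-11-16 to 2005-12-31: 46 days at 1.75% → £352,000 × 1.75% × 46/365 = £776.3288
Total = £3,803.5288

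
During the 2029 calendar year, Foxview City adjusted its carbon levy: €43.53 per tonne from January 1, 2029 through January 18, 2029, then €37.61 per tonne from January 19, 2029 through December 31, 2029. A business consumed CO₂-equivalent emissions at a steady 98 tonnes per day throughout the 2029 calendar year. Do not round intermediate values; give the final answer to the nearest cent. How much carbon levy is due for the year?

January 1 – January 18, 2029: 18 days × 98 tonnes/day = 1,764 tonnes at €43.53/tonne → €76,786.92
January 19 – December 31, 2029: 347 days × 98 tonnes/day = 34,006 tonnes at €37.61/tonne → €1,278,965.66

€1,355,752.58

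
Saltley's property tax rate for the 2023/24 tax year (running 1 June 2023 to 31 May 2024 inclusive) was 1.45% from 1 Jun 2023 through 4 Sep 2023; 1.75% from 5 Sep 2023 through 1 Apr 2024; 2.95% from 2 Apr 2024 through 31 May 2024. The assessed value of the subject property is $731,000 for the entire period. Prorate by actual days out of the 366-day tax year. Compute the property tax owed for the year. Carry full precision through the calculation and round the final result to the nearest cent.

1 Jun – 4 Sep 2023: 96 days at 1.45% → $731,000 × 1.45% × 96/366 = $2,780.1967
5 Sep 2023 – 1 Apr 2024: 210 days at 1.75% → $731,000 × 1.75% × 210/366 = $7,339.9590
2 Apr – 31 May 2024: 60 days at 2.95% → $731,000 × 2.95% × 60/366 = $3,535.1639
Total = $13,655.3197

$13,655.32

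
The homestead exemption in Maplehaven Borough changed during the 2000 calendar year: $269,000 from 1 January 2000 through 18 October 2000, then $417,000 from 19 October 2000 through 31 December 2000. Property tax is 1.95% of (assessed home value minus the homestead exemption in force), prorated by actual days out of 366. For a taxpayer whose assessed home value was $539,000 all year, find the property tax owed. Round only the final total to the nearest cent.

$4,681.49

1 January – 18 October 2000: 292 days, exemption $269,000 → ($539,000 − $269,000) × 1.95% × 292/366 = $4,200.4918
19 October – 31 December 2000: 74 days, exemption $417,000 → ($539,000 − $417,000) × 1.95% × 74/366 = $481.0000
Total = $4,681.4918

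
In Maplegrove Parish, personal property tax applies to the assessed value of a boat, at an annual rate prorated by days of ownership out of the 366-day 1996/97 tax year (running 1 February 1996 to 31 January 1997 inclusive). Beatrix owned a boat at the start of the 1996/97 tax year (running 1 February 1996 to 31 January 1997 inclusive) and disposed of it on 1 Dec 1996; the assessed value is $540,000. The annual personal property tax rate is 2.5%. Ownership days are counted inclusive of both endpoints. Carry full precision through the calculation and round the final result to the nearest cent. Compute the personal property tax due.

$11,250.00

Days held (1 Feb – 1 Dec 1996): 305 out of 366
Tax = $540,000 × 2.5% × 305/366 = $11,250.0000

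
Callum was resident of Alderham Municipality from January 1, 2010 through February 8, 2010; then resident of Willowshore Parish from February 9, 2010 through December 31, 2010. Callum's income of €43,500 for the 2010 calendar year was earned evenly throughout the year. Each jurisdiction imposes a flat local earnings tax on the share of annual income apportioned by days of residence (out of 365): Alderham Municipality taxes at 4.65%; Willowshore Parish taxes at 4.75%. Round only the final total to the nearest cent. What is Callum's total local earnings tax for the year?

€2,061.60

Alderham Municipality, January 1 – February 8, 2010: 39 days → €43,500 × 4.65% × 39/365 = €216.1295
Willowshore Parish, February 9 – December 31, 2010: 326 days → €43,500 × 4.75% × 326/365 = €1,845.4726
Total = €2,061.6021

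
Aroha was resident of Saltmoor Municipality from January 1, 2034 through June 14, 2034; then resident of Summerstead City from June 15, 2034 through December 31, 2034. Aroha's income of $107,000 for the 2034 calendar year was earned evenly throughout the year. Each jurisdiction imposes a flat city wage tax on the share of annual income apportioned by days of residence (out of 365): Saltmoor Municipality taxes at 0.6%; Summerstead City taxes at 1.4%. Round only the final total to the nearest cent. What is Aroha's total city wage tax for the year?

Saltmoor Municipality, January 1 – June 14, 2034: 165 days → $107,000 × 0.6% × 165/365 = $290.2192
Summerstead City, June 15 – December 31, 2034: 200 days → $107,000 × 1.4% × 200/365 = $820.8219
Total = $1,111.0411

$1,111.04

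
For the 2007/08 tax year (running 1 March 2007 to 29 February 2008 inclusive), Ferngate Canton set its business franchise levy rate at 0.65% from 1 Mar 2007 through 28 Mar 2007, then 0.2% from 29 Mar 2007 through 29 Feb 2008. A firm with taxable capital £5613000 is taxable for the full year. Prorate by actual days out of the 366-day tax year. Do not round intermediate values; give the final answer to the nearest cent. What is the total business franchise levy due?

£13158.34

1 Mar – 28 Mar 2007: 28 days at 0.65% → £5613000 × 0.65% × 28/366 = £2791.1639
29 Mar 2007 – 29 Feb 2008: 338 days at 0.2% → £5613000 × 0.2% × 338/366 = £10367.1803
Total = £13158.3443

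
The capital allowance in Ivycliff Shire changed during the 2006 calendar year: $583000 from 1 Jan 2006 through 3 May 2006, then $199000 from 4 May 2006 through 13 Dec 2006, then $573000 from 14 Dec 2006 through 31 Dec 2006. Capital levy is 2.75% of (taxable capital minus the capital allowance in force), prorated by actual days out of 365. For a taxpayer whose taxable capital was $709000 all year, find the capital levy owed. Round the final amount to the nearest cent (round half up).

1 Jan – 3 May 2006: 123 days, exemption $583000 → ($709000 − $583000) × 2.75% × 123/365 = $1167.6575
4 May – 13 Dec 2006: 224 days, exemption $199000 → ($709000 − $199000) × 2.75% × 224/365 = $8607.1233
14 Dec – 31 Dec 2006: 18 days, exemption $573000 → ($709000 − $573000) × 2.75% × 18/365 = $184.4384
Total = $9959.2192

$9959.22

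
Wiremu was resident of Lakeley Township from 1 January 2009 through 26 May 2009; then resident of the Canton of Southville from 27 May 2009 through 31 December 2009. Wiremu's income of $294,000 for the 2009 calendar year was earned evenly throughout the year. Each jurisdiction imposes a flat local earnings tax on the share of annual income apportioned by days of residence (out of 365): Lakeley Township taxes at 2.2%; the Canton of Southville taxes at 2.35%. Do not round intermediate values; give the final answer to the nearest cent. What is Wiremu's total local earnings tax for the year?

Lakeley Township, 1 January – 26 May 2009: 146 days → $294,000 × 2.2% × 146/365 = $2,587.2000
The Canton of Southville, 27 May – 31 December 2009: 219 days → $294,000 × 2.35% × 219/365 = $4,145.4000
Total = $6,732.6000

$6,732.60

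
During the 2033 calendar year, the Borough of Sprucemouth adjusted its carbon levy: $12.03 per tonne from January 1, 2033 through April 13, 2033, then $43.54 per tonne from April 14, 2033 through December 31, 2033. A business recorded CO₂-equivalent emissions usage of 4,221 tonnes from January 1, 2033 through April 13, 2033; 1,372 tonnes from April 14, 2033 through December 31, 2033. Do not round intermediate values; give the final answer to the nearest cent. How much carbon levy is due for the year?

$110515.51

January 1 – April 13, 2033: 4,221 tonnes at $12.03/tonne → $50778.63
April 14 – December 31, 2033: 1,372 tonnes at $43.54/tonne → $59736.88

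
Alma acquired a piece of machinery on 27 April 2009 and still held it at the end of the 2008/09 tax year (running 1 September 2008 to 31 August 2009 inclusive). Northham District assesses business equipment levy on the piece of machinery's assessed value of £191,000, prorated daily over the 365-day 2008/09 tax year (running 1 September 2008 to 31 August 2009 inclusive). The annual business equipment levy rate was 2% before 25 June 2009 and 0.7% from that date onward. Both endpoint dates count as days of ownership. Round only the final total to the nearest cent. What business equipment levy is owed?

27 April – 24 June 2009: 59 days at 2% → £191,000 × 2% × 59/365 = £617.4795
25 June – 31 August 2009: 68 days at 0.7% → £191,000 × 0.7% × 68/365 = £249.0849
Total = £866.5644

£866.56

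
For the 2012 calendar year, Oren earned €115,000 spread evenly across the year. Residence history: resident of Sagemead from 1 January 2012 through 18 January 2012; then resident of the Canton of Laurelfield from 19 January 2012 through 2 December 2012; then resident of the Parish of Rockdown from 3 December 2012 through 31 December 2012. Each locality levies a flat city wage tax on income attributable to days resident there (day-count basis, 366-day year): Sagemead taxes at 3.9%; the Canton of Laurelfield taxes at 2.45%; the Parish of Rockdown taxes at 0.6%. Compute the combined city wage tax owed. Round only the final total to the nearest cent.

Sagemead, 1 January – 18 January 2012: 18 days → €115,000 × 3.9% × 18/366 = €220.5738
The Canton of Laurelfield, 19 January – 2 December 2012: 319 days → €115,000 × 2.45% × 319/366 = €2,455.6899
The Parish of Rockdown, 3 December – 31 December 2012: 29 days → €115,000 × 0.6% × 29/366 = €54.6721
Total = €2,730.9358

€2,730.94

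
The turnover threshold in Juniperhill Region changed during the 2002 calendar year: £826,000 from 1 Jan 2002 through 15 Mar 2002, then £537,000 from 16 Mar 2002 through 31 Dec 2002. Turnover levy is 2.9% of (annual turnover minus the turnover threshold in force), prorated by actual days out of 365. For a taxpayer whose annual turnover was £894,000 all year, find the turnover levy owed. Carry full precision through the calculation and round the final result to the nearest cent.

1 Jan – 15 Mar 2002: 74 days, exemption £826,000 → (£894,000 − £826,000) × 2.9% × 74/365 = £399.8027
16 Mar – 31 Dec 2002: 291 days, exemption £537,000 → (£894,000 − £537,000) × 2.9% × 291/365 = £8,254.0356
Total = £8,653.8384

£8,653.84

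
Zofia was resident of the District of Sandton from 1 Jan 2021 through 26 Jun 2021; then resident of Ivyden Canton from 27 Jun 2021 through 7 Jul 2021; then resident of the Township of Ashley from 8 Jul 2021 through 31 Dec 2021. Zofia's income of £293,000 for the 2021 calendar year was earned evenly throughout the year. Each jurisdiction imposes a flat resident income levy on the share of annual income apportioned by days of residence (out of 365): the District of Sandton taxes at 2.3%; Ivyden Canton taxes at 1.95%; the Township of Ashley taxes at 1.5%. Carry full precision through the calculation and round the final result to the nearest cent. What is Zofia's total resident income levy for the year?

£5,571.42

The District of Sandton, 1 Jan – 26 Jun 2021: 177 days → £293,000 × 2.3% × 177/365 = £3,267.9534
Ivyden Canton, 27 Jun – 7 Jul 2021: 11 days → £293,000 × 1.95% × 11/365 = £172.1877
The Township of Ashley, 8 Jul – 31 Dec 2021: 177 days → £293,000 × 1.5% × 177/365 = £2,131.2740
Total = £5,571.4151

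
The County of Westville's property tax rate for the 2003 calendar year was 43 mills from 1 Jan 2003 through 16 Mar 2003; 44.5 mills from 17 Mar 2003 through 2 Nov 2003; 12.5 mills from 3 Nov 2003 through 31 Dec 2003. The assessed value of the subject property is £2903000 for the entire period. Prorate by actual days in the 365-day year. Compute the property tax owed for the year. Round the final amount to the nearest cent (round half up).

£113272.67

1 Jan – 16 Mar 2003: 75 days at 43 mills → £2903000 × 4.3% × 75/365 = £25649.7945
17 Mar – 2 Nov 2003: 231 days at 44.5 mills → £2903000 × 4.45% × 231/365 = £81757.2288
3 Nov – 31 Dec 2003: 59 days at 12.5 mills → £2903000 × 1.25% × 59/365 = £5865.6507
Total = £113272.6740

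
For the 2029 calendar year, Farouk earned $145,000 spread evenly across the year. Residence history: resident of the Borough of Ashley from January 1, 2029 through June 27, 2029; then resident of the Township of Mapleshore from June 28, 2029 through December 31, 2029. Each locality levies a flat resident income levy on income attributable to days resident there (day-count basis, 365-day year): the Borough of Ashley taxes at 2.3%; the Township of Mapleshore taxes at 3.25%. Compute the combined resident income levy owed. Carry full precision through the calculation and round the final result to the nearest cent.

$4,040.73

The Borough of Ashley, January 1 – June 27, 2029: 178 days → $145,000 × 2.3% × 178/365 = $1,626.3836
The Township of Mapleshore, June 28 – December 31, 2029: 187 days → $145,000 × 3.25% × 187/365 = $2,414.3493
Total = $4,040.7329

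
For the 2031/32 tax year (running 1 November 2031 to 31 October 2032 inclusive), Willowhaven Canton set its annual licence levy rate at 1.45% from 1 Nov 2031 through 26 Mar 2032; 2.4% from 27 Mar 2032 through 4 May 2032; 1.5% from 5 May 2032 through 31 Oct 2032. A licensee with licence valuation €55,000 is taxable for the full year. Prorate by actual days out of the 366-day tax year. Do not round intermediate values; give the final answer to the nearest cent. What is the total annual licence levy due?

€866.70

1 Nov 2031 – 26 Mar 2032: 147 days at 1.45% → €55,000 × 1.45% × 147/366 = €320.3074
27 Mar – 4 May 2032: 39 days at 2.4% → €55,000 × 2.4% × 39/366 = €140.6557
5 May – 31 Oct 2032: 180 days at 1.5% → €55,000 × 1.5% × 180/366 = €405.7377
Total = €866.7008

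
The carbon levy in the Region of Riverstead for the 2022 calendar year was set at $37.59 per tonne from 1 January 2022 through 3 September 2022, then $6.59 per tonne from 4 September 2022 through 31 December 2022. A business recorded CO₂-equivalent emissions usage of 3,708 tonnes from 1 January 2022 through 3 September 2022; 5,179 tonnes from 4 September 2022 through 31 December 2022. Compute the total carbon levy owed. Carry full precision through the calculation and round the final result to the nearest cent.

1 January – 3 September 2022: 3,708 tonnes at $37.59/tonne → $139,383.72
4 September – 31 December 2022: 5,179 tonnes at $6.59/tonne → $34,129.61

$173,513.33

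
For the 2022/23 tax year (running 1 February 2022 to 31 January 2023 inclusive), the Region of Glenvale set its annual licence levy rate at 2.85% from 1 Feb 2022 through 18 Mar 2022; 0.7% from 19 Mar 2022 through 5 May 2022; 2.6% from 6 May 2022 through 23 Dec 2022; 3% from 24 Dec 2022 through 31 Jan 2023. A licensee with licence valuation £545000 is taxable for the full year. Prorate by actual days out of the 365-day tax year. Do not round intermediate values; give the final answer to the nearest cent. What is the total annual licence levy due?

1 Feb – 18 Mar 2022: 46 days at 2.85% → £545000 × 2.85% × 46/365 = £1957.5205
19 Mar – 5 May 2022: 48 days at 0.7% → £545000 × 0.7% × 48/365 = £501.6986
6 May – 23 Dec 2022: 232 days at 2.6% → £545000 × 2.6% × 232/365 = £9006.6849
24 Dec 2022 – 31 Jan 2023: 39 days at 3% → £545000 × 3% × 39/365 = £1746.9863
Total = £13212.8904

£13212.89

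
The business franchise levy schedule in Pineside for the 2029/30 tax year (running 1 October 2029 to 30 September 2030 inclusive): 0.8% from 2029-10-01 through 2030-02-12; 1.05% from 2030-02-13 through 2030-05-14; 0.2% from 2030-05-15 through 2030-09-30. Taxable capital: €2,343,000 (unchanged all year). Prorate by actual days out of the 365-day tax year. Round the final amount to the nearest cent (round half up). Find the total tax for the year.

€14,850.77

2029-10-01 to 2030-02-12: 135 days at 0.8% → €2,343,000 × 0.8% × 135/365 = €6,932.7123
2030-02-13 to 2030-05-14: 91 days at 1.05% → €2,343,000 × 1.05% × 91/365 = €6,133.5247
2030-05-15 to 2030-09-30: 139 days at 0.2% → €2,343,000 × 0.2% × 139/365 = €1,784.5315
Total = €14,850.7685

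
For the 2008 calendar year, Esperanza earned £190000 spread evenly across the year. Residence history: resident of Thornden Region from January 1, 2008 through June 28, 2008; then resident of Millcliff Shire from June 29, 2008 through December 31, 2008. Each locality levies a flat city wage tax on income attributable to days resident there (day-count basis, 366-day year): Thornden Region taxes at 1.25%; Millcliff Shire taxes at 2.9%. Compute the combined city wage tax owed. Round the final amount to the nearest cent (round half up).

£3968.20

Thornden Region, January 1 – June 28, 2008: 180 days → £190000 × 1.25% × 180/366 = £1168.0328
Millcliff Shire, June 29 – December 31, 2008: 186 days → £190000 × 2.9% × 186/366 = £2800.1639
Total = £3968.1967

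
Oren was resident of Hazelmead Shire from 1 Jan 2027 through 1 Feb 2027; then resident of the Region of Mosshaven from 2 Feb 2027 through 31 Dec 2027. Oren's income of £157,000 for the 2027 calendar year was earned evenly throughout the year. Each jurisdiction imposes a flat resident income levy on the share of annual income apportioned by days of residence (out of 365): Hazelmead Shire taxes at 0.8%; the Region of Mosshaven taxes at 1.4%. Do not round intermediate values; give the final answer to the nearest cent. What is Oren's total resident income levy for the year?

£2,115.41

Hazelmead Shire, 1 Jan – 1 Feb 2027: 32 days → £157,000 × 0.8% × 32/365 = £110.1151
The Region of Mosshaven, 2 Feb – 31 Dec 2027: 333 days → £157,000 × 1.4% × 333/365 = £2,005.2986
Total = £2,115.4137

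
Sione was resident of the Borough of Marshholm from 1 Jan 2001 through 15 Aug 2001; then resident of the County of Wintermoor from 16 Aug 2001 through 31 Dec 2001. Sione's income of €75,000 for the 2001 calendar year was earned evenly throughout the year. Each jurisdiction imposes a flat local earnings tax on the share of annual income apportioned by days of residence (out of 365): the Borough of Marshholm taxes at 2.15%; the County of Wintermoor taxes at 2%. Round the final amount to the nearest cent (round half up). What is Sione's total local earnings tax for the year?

The Borough of Marshholm, 1 Jan – 15 Aug 2001: 227 days → €75,000 × 2.15% × 227/365 = €1,002.8425
The County of Wintermoor, 16 Aug – 31 Dec 2001: 138 days → €75,000 × 2% × 138/365 = €567.1233
Total = €1,569.9658

€1,569.97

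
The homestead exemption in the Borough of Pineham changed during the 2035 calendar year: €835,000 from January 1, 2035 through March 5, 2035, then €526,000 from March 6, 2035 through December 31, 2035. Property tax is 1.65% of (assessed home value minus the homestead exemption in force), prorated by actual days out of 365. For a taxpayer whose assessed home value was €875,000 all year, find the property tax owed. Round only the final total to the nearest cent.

€4,864.52

January 1 – March 5, 2035: 64 days, exemption €835,000 → (€875,000 − €835,000) × 1.65% × 64/365 = €115.7260
March 6 – December 31, 2035: 301 days, exemption €526,000 → (€875,000 − €526,000) × 1.65% × 301/365 = €4,748.7904
Total = €4,864.5164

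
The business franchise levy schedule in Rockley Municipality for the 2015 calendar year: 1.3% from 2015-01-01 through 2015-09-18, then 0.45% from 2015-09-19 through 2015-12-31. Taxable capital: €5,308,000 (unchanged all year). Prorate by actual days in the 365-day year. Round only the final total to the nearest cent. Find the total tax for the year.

2015-01-01 to 2015-09-18: 261 days at 1.3% → €5,308,000 × 1.3% × 261/365 = €49,342.5863
2015-09-19 to 2015-12-31: 104 days at 0.45% → €5,308,000 × 0.45% × 104/365 = €6,805.8740
Total = €56,148.4603

€56,148.46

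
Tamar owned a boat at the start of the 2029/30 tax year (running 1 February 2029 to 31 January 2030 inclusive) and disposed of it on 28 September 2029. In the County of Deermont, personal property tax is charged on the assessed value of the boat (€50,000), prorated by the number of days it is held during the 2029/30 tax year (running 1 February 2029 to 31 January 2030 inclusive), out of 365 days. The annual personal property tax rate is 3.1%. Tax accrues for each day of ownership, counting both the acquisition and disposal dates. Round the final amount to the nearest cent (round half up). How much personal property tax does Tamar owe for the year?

Days held (1 February – 28 September 2029): 240 out of 365
Tax = €50,000 × 3.1% × 240/365 = €1,019.1781

€1,019.18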